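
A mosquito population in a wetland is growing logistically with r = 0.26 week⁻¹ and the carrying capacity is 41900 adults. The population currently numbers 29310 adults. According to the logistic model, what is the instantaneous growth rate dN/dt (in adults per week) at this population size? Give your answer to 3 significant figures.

2290 adults per week

dN/dt = rN(1 − N/K) = 0.26 × 29310 × (1 − 29310/41900).
1 − 29310/41900 = 0.30048; dN/dt = 0.26 × 29310 × 0.30048 = 2289.8.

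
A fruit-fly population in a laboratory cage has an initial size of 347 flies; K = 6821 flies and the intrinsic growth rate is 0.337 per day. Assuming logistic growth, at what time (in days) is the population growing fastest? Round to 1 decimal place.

8.7 days

Logistic growth is fastest at N = K/2 = 3410.5.
A = (K − N₀)/N₀ = 18.657. Set K/(1 + A·e^(−rt)) = K/2 → A·e^(−rt) = 1.
e^(−0.337t) = 1/18.657 = 0.053599, so t = ln(18.657)/0.337 = 2.9262/0.337 = 8.6832.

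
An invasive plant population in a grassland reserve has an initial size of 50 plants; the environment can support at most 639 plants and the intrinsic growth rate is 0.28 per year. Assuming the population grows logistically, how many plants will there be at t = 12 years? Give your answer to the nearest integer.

A = (K − N₀)/N₀ = (639 − 50)/50 = 11.78.
N(t) = K/(1 + A·e^(−rt)) = 639/(1 + 11.78×e^(−0.28×12)).
e^(−3.36) = 0.034735; denominator = 1 + 11.78×0.034735 = 1.4092.
N = 639/1.4092 = 453.455.

453 plants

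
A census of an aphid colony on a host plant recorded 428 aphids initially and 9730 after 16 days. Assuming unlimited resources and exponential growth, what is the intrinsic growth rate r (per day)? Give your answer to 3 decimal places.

From N(t) = N₀·e^(rt): e^(r·16) = 9730/428 = 22.734.
r·16 = ln(22.734) = 3.1238, so r = 3.1238/16 = 0.19524.

0.195 per day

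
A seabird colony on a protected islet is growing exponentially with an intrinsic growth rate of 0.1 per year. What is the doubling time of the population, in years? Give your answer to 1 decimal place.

Doubling time t_d = ln(2)/r = 0.6931/0.1 = 6.9315.

6.9 years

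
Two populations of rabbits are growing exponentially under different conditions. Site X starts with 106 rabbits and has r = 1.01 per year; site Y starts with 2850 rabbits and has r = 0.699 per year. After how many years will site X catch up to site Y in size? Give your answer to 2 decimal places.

Set 106·e^(1.01t) = 2850·e^(0.699t).
e^((1.01 − 0.699)t) = 2850/106 → e^(0.311·t) = 26.887.
0.311·t = ln(26.887) = 3.2916, so t = 3.2916/0.311 = 10.584.

10.58 years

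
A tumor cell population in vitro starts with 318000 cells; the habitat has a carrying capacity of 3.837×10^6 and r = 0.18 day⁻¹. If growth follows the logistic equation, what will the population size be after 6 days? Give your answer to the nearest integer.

806435 cells

A = (K − N₀)/N₀ = (3.837×10^6 − 318000)/318000 = 11.066.
N(t) = K/(1 + A·e^(−rt)) = 3.837×10^6/(1 + 11.066×e^(−0.18×6)).
e^(−1.08) = 0.3396; denominator = 1 + 11.066×0.3396 = 4.758.
N = 3.837×10^6/4.758 = 806435.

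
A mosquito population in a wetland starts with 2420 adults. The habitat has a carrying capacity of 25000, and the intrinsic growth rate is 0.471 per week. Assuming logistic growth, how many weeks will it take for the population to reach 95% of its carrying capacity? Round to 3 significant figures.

11.0 weeks

A = (K − N₀)/N₀ = (25000 − 2420)/2420 = 9.3306.
Solve 25000/(1 + 9.3306·e^(−0.471t)) = 23750: 1 + 9.3306·e^(−0.471t) = 1.0526, so e^(−0.471t) = 0.00564076.
−0.471·t = ln(0.00564076) = -5.1777, so t = 5.1777/0.471 = 10.993.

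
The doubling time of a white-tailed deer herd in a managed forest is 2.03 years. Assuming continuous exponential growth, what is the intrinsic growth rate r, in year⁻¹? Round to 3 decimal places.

0.341 per year

r = ln(2)/t_d = 0.6931/2.03 = 0.34145.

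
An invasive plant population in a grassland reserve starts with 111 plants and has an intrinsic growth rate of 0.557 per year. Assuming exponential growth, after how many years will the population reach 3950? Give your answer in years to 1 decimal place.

6.4 years

Set N₀·e^(rt) = 3950: e^(0.557·t) = 3950/111 = 35.586.
0.557·t = ln(35.586) = 3.5719, so t = 3.5719/0.557 = 6.4128.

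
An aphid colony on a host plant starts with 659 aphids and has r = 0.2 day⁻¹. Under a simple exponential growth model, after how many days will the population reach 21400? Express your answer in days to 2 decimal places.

17.40 days

Set N₀·e^(rt) = 21400: e^(0.2·t) = 21400/659 = 32.473.
0.2·t = ln(32.473) = 3.4804, so t = 3.4804/0.2 = 17.402.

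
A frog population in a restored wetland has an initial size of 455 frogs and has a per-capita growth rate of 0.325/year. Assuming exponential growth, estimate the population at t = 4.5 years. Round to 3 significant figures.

1960 frogs

N(t) = N₀·e^(rt) = 455 × e^(0.325×4.5) = 455 × e^1.463.
e^1.463 ≈ 4.3167, so N ≈ 455 × 4.3167 = 1964.12.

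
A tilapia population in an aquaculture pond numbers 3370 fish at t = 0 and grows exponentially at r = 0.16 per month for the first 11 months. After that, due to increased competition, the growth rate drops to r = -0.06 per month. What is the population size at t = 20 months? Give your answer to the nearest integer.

11415 fish

Phase 1: N(11) = 3370·e^(0.16×11) = 3370·e^1.76 = 19587.9.
Phase 2 runs for 20 − 11 = 9 months at r = -0.06.
N(20) = 19587.9·e^(-0.06×9) = 19587.9·e^-0.54 = 11414.8.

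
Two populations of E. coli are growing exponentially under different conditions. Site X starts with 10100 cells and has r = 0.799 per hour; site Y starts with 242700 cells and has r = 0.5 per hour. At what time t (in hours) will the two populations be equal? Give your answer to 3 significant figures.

10.6 hours

Set 10100·e^(0.799t) = 242700·e^(0.5t).
e^((0.799 − 0.5)t) = 242700/10100 → e^(0.299·t) = 24.03.
0.299·t = ln(24.03) = 3.1793, so t = 3.1793/0.299 = 10.633.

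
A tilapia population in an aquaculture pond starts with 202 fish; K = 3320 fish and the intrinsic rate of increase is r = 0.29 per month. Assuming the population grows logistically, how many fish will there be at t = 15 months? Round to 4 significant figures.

2768 fish

A = (K − N₀)/N₀ = (3320 − 202)/202 = 15.436.
N(t) = K/(1 + A·e^(−rt)) = 3320/(1 + 15.436×e^(−0.29×15)).
e^(−4.35) = 0.012907; denominator = 1 + 15.436×0.012907 = 1.1992.
N = 3320/1.1992 = 2768.45.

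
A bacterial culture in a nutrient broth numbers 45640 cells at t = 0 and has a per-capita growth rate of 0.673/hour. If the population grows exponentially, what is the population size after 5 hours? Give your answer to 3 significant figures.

1320000 cells

N(t) = N₀·e^(rt) = 45640 × e^(0.673×5) = 45640 × e^3.365.
e^3.365 ≈ 28.933, so N ≈ 45640 × 28.933 = 1.320525×10^6.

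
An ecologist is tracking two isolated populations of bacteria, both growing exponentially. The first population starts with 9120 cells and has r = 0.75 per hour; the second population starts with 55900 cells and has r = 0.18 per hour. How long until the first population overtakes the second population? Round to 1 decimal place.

3.2 hours

Set 9120·e^(0.75t) = 55900·e^(0.18t).
e^((0.75 − 0.18)t) = 55900/9120 → e^(0.57·t) = 6.1294.
0.57·t = ln(6.1294) = 1.8131, so t = 1.8131/0.57 = 3.1809.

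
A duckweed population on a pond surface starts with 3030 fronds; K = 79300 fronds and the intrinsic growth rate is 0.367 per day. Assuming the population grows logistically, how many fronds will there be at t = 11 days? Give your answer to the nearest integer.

A = (K − N₀)/N₀ = (79300 − 3030)/3030 = 25.172.
N(t) = K/(1 + A·e^(−rt)) = 79300/(1 + 25.172×e^(−0.367×11)).
e^(−4.037) = 0.01765; denominator = 1 + 25.172×0.01765 = 1.4443.
N = 79300/1.4443 = 54906.

54906 fronds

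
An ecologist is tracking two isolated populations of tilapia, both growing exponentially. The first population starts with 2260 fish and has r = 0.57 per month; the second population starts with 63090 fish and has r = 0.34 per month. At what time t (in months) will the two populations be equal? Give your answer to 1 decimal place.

14.5 months

Set 2260·e^(0.57t) = 63090·e^(0.34t).
e^((0.57 − 0.34)t) = 63090/2260 → e^(0.23·t) = 27.916.
0.23·t = ln(27.916) = 3.3292, so t = 3.3292/0.23 = 14.475.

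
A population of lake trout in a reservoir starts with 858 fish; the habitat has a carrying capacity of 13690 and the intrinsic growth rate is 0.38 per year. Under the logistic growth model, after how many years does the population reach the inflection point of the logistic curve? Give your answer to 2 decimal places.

7.12 years

Logistic growth is fastest at N = K/2 = 6845.
A = (K − N₀)/N₀ = 14.956. Set K/(1 + A·e^(−rt)) = K/2 → A·e^(−rt) = 1.
e^(−0.38t) = 1/14.956 = 0.0668641, so t = ln(14.956)/0.38 = 2.7051/0.38 = 7.1187.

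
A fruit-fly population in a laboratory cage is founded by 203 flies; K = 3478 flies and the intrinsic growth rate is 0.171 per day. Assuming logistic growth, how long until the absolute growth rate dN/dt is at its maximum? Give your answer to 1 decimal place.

Logistic growth is fastest at N = K/2 = 1739.
A = (K − N₀)/N₀ = 16.133. Set K/(1 + A·e^(−rt)) = K/2 → A·e^(−rt) = 1.
e^(−0.171t) = 1/16.133 = 0.0619847, so t = ln(16.133)/0.171 = 2.7809/0.171 = 16.262.

16.3 days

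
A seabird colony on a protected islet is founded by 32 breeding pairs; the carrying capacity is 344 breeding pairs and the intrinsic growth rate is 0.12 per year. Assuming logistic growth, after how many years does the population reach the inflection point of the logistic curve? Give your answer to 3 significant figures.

Logistic growth is fastest at N = K/2 = 172.
A = (K − N₀)/N₀ = 9.75. Set K/(1 + A·e^(−rt)) = K/2 → A·e^(−rt) = 1.
e^(−0.12t) = 1/9.75 = 0.102564, so t = ln(9.75)/0.12 = 2.2773/0.12 = 18.977.

19.0 years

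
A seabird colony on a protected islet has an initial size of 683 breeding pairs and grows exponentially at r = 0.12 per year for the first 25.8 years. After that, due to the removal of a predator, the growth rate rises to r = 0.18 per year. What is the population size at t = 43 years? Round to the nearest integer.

333866 breeding pairs

Phase 1: N(25.8) = 683·e^(0.12×25.8) = 683·e^3.096 = 15100.7.
Phase 2 runs for 43 − 25.8 = 17.2 years at r = 0.18.
N(43) = 15100.7·e^(0.18×17.2) = 15100.7·e^3.096 = 333866.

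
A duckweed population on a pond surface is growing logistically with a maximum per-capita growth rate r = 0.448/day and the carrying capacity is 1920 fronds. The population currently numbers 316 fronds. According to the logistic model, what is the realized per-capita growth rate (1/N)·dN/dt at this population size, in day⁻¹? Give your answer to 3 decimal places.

0.374 per day

(1/N)·dN/dt = r(1 − N/K) = 0.448 × (1 − 316/1920).
= 0.448 × 0.83542 = 0.37427.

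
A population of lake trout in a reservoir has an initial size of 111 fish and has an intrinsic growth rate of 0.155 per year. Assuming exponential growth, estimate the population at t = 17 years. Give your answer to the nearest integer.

1548 fish

N(t) = N₀·e^(rt) = 111 × e^(0.155×17) = 111 × e^2.635.
e^2.635 ≈ 13.943, so N ≈ 111 × 13.943 = 1547.71.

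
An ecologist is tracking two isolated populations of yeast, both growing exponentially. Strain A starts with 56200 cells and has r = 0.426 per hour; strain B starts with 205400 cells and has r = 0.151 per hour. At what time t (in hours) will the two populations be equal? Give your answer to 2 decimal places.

Set 56200·e^(0.426t) = 205400·e^(0.151t).
e^((0.426 − 0.151)t) = 205400/56200 → e^(0.275·t) = 3.6548.
0.275·t = ln(3.6548) = 1.296, so t = 1.296/0.275 = 4.7129.

4.71 hours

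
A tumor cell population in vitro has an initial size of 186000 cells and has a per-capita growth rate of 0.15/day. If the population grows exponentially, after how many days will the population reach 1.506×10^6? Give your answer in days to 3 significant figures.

Set N₀·e^(rt) = 1.506×10^6: e^(0.15·t) = 1.506×10^6/186000 = 8.0968.
0.15·t = ln(8.0968) = 2.0915, so t = 2.0915/0.15 = 13.943.

13.9 days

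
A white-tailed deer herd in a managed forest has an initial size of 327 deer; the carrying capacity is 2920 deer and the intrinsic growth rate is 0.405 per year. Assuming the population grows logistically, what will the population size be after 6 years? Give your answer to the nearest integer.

A = (K − N₀)/N₀ = (2920 − 327)/327 = 7.9297.
N(t) = K/(1 + A·e^(−rt)) = 2920/(1 + 7.9297×e^(−0.405×6)).
e^(−2.43) = 0.088037; denominator = 1 + 7.9297×0.088037 = 1.6981.
N = 2920/1.6981 = 1719.57.

1720 deer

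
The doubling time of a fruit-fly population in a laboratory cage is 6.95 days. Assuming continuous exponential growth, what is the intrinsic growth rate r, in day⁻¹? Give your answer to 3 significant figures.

0.0997 per day

r = ln(2)/t_d = 0.6931/6.95 = 0.099733.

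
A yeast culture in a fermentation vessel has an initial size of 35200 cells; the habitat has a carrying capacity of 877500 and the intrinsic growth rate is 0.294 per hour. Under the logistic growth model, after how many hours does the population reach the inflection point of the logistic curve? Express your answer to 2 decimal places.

Logistic growth is fastest at N = K/2 = 438750.
A = (K − N₀)/N₀ = 23.929. Set K/(1 + A·e^(−rt)) = K/2 → A·e^(−rt) = 1.
e^(−0.294t) = 1/23.929 = 0.0417903, so t = ln(23.929)/0.294 = 3.1751/0.294 = 10.8.

10.80 hours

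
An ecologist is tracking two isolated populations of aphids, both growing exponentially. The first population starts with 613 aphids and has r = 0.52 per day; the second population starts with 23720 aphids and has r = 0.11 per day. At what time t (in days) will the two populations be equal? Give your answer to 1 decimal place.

8.9 days

Set 613·e^(0.52t) = 23720·e^(0.11t).
e^((0.52 − 0.11)t) = 23720/613 → e^(0.41·t) = 38.695.
0.41·t = ln(38.695) = 3.6557, so t = 3.6557/0.41 = 8.9164.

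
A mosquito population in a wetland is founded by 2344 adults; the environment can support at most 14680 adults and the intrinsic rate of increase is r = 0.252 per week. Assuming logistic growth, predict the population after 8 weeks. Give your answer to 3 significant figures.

8630 adults

A = (K − N₀)/N₀ = (14680 − 2344)/2344 = 5.2628.
N(t) = K/(1 + A·e^(−rt)) = 14680/(1 + 5.2628×e^(−0.252×8)).
e^(−2.016) = 0.13319; denominator = 1 + 5.2628×0.13319 = 1.7009.
N = 14680/1.7009 = 8630.54.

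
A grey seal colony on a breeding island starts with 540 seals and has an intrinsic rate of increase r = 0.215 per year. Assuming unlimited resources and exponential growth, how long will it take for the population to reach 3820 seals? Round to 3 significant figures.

9.10 years

Set N₀·e^(rt) = 3820: e^(0.215·t) = 3820/540 = 7.0741.
0.215·t = ln(7.0741) = 1.9564, so t = 1.9564/0.215 = 9.0997.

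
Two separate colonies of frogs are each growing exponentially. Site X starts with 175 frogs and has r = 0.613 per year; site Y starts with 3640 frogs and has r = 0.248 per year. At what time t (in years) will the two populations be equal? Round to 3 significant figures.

8.31 years

Set 175·e^(0.613t) = 3640·e^(0.248t).
e^((0.613 − 0.248)t) = 3640/175 → e^(0.365·t) = 20.8.
0.365·t = ln(20.8) = 3.035, so t = 3.035/0.365 = 8.3149.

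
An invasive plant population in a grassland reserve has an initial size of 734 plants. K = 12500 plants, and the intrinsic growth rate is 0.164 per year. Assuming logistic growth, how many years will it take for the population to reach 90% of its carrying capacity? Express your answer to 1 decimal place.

A = (K − N₀)/N₀ = (12500 − 734)/734 = 16.03.
Solve 12500/(1 + 16.03·e^(−0.164t)) = 11250: 1 + 16.03·e^(−0.164t) = 1.1111, so e^(−0.164t) = 0.00693146.
−0.164·t = ln(0.00693146) = -4.9717, so t = 4.9717/0.164 = 30.315.

30.3 years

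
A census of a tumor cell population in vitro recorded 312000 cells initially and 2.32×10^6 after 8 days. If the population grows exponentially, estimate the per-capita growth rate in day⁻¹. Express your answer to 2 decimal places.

From N(t) = N₀·e^(rt): e^(r·8) = 2.32×10^6/312000 = 7.4359.
r·8 = ln(7.4359) = 2.0063, so r = 2.0063/8 = 0.25079.

0.25 per day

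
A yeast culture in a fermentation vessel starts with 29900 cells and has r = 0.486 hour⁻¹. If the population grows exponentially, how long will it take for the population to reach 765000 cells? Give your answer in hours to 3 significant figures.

Set N₀·e^(rt) = 765000: e^(0.486·t) = 765000/29900 = 25.585.
0.486·t = ln(25.585) = 3.242, so t = 3.242/0.486 = 6.6708.

6.67 hours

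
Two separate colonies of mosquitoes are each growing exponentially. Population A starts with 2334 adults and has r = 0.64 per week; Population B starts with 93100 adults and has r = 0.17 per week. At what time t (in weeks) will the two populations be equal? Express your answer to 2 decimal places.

Set 2334·e^(0.64t) = 93100·e^(0.17t).
e^((0.64 − 0.17)t) = 93100/2334 → e^(0.47·t) = 39.889.
0.47·t = ln(39.889) = 3.6861, so t = 3.6861/0.47 = 7.8427.

7.84 weeks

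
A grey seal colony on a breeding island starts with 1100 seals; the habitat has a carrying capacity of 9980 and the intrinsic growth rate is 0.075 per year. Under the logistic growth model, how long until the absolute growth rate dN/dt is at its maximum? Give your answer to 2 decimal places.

27.85 years

Logistic growth is fastest at N = K/2 = 4990.
A = (K − N₀)/N₀ = 8.0727. Set K/(1 + A·e^(−rt)) = K/2 → A·e^(−rt) = 1.
e^(−0.075t) = 1/8.0727 = 0.123874, so t = ln(8.0727)/0.075 = 2.0885/0.075 = 27.847.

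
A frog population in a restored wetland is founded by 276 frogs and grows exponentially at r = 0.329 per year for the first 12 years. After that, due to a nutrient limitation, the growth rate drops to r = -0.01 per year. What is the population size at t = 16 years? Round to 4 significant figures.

13740 frogs

Phase 1: N(12) = 276·e^(0.329×12) = 276·e^3.948 = 14305.5.
Phase 2 runs for 16 − 12 = 4 years at r = -0.01.
N(16) = 14305.5·e^(-0.01×4) = 14305.5·e^-0.04 = 13744.6.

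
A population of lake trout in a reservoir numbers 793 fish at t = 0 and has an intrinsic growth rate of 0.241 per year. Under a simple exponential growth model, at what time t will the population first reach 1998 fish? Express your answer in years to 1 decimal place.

3.8 years

Set N₀·e^(rt) = 1998: e^(0.241·t) = 1998/793 = 2.5195.
0.241·t = ln(2.5195) = 0.92408, so t = 0.92408/0.241 = 3.8344.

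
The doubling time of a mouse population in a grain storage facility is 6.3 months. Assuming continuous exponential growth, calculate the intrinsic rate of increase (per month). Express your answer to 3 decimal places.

0.110 per month

r = ln(2)/t_d = 0.6931/6.3 = 0.11002.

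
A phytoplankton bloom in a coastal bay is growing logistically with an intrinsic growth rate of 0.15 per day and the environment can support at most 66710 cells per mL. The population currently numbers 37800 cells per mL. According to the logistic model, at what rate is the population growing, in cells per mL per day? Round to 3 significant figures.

dN/dt = rN(1 − N/K) = 0.15 × 37800 × (1 − 37800/66710).
1 − 37800/66710 = 0.43337; dN/dt = 0.15 × 37800 × 0.43337 = 2457.2.

2460 cells per mL per day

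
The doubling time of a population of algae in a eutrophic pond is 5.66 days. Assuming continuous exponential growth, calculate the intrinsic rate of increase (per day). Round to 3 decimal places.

r = ln(2)/t_d = 0.6931/5.66 = 0.12246.

0.122 per day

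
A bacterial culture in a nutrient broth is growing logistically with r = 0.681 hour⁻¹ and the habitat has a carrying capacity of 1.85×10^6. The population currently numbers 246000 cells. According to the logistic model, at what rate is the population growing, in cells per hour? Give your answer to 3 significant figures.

dN/dt = rN(1 − N/K) = 0.681 × 246000 × (1 − 246000/1.85×10^6).
1 − 246000/1.85×10^6 = 0.86703; dN/dt = 0.681 × 246000 × 0.86703 = 1.4525×10^5.

145000 cells per hour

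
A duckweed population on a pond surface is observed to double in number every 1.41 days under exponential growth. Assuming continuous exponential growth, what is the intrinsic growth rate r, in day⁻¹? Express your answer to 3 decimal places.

r = ln(2)/t_d = 0.6931/1.41 = 0.49159.

0.492 per day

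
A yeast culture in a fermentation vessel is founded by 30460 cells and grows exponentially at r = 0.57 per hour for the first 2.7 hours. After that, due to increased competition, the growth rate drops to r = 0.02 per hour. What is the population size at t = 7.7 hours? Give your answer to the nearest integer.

Phase 1: N(2.7) = 30460·e^(0.57×2.7) = 30460·e^1.539 = 141941.
Phase 2 runs for 7.7 − 2.7 = 5 hours at r = 0.02.
N(7.7) = 141941·e^(0.02×5) = 141941·e^0.1 = 156870.

156870 cells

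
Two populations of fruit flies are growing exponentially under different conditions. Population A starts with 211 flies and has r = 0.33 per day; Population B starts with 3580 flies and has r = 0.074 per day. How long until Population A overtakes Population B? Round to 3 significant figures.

11.1 days

Set 211·e^(0.33t) = 3580·e^(0.074t).
e^((0.33 − 0.074)t) = 3580/211 → e^(0.256·t) = 16.967.
0.256·t = ln(16.967) = 2.8313, so t = 2.8313/0.256 = 11.06.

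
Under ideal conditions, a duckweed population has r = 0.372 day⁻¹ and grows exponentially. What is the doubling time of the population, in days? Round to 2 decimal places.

1.86 days

Doubling time t_d = ln(2)/r = 0.6931/0.372 = 1.8633.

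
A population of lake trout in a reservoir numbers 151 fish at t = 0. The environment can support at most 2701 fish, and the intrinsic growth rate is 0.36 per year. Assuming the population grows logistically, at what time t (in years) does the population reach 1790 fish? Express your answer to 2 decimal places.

9.73 years

A = (K − N₀)/N₀ = (2701 − 151)/151 = 16.887.
Solve 2701/(1 + 16.887·e^(−0.36t)) = 1790: 1 + 16.887·e^(−0.36t) = 1.5089, so e^(−0.36t) = 0.0301371.
−0.36·t = ln(0.0301371) = -3.502, so t = 3.502/0.36 = 9.7278.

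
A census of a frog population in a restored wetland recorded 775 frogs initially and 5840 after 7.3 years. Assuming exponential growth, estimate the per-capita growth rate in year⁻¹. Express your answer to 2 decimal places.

From N(t) = N₀·e^(rt): e^(r·7.3) = 5840/775 = 7.5355.
r·7.3 = ln(7.5355) = 2.0196, so r = 2.0196/7.3 = 0.27666.

0.28 per year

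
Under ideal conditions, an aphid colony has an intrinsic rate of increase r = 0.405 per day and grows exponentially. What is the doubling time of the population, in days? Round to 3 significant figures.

Doubling time t_d = ln(2)/r = 0.6931/0.405 = 1.7115.

1.71 days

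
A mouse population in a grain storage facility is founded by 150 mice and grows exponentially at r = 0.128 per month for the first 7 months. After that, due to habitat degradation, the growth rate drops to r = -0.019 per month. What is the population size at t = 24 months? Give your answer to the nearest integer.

Phase 1: N(7) = 150·e^(0.128×7) = 150·e^0.896 = 367.468.
Phase 2 runs for 24 − 7 = 17 months at r = -0.019.
N(24) = 367.468·e^(-0.019×17) = 367.468·e^-0.323 = 266.037.

266 mice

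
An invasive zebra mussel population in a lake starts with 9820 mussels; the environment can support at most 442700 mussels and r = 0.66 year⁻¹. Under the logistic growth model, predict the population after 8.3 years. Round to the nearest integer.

373852 mussels

A = (K − N₀)/N₀ = (442700 − 9820)/9820 = 44.081.
N(t) = K/(1 + A·e^(−rt)) = 442700/(1 + 44.081×e^(−0.66×8.3)).
e^(−5.478) = 0.0041777; denominator = 1 + 44.081×0.0041777 = 1.1842.
N = 442700/1.1842 = 373852.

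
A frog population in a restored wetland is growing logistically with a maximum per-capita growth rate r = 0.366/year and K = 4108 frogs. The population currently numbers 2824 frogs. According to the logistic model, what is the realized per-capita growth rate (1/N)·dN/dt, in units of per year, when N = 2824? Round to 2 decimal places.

(1/N)·dN/dt = r(1 − N/K) = 0.366 × (1 − 2824/4108).
= 0.366 × 0.31256 = 0.1144.

0.11 per year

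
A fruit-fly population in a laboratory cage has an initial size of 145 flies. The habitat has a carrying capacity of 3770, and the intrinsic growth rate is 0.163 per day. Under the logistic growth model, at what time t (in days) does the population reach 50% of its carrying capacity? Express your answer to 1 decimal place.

19.7 days

A = (K − N₀)/N₀ = (3770 − 145)/145 = 25.
Solve 3770/(1 + 25·e^(−0.163t)) = 1885: 1 + 25·e^(−0.163t) = 2, so e^(−0.163t) = 0.04.
−0.163·t = ln(0.04) = -3.2189, so t = 3.2189/0.163 = 19.748.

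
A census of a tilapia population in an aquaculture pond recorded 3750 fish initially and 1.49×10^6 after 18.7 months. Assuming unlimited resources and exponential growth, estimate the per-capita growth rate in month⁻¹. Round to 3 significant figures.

From N(t) = N₀·e^(rt): e^(r·18.7) = 1.49×10^6/3750 = 397.33.
r·18.7 = ln(397.33) = 5.9848, so r = 5.9848/18.7 = 0.32004.

0.320 per month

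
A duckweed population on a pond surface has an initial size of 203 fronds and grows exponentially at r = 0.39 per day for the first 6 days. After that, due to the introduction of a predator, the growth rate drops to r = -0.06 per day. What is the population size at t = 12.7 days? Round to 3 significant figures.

Phase 1: N(6) = 203·e^(0.39×6) = 203·e^2.34 = 2107.39.
Phase 2 runs for 12.7 − 6 = 6.7 days at r = -0.06.
N(12.7) = 2107.39·e^(-0.06×6.7) = 2107.39·e^-0.402 = 1409.8.

1410 fronds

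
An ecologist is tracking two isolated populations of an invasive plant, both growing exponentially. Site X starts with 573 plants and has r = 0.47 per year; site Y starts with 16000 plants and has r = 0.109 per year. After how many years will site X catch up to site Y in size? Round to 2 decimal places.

Set 573·e^(0.47t) = 16000·e^(0.109t).
e^((0.47 − 0.109)t) = 16000/573 → e^(0.361·t) = 27.923.
0.361·t = ln(27.923) = 3.3295, so t = 3.3295/0.361 = 9.2229.

9.22 years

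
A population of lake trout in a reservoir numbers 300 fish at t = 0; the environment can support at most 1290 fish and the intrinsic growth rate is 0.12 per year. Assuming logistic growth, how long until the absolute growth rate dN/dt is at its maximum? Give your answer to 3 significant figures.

Logistic growth is fastest at N = K/2 = 645.
A = (K − N₀)/N₀ = 3.3. Set K/(1 + A·e^(−rt)) = K/2 → A·e^(−rt) = 1.
e^(−0.12t) = 1/3.3 = 0.30303, so t = ln(3.3)/0.12 = 1.1939/0.12 = 9.9494.

9.95 years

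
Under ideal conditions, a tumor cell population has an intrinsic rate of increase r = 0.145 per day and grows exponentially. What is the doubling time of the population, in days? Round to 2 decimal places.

Doubling time t_d = ln(2)/r = 0.6931/0.145 = 4.7803.

4.78 days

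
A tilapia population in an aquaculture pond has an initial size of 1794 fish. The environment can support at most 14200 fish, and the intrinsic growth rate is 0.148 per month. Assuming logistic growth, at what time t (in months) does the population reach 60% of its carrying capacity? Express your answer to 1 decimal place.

A = (K − N₀)/N₀ = (14200 − 1794)/1794 = 6.9153.
Solve 14200/(1 + 6.9153·e^(−0.148t)) = 8520: 1 + 6.9153·e^(−0.148t) = 1.6667, so e^(−0.148t) = 0.096405.
−0.148·t = ln(0.096405) = -2.3392, so t = 2.3392/0.148 = 15.805.

15.8 months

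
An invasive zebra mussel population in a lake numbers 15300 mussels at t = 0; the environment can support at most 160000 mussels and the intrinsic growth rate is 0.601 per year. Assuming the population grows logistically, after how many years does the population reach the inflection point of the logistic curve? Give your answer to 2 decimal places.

3.74 years

Logistic growth is fastest at N = K/2 = 80000.
A = (K − N₀)/N₀ = 9.4575. Set K/(1 + A·e^(−rt)) = K/2 → A·e^(−rt) = 1.
e^(−0.601t) = 1/9.4575 = 0.105736, so t = ln(9.4575)/0.601 = 2.2468/0.601 = 3.7385.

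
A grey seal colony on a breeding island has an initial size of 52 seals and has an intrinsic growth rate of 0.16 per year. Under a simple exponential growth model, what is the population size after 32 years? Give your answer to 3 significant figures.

8700 seals

N(t) = N₀·e^(rt) = 52 × e^(0.16×32) = 52 × e^5.12.
e^5.12 ≈ 167.34, so N ≈ 52 × 167.34 = 8701.44.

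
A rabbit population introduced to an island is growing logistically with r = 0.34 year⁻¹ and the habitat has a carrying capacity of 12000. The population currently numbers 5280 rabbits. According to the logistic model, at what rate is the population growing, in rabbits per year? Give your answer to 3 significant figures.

dN/dt = rN(1 − N/K) = 0.34 × 5280 × (1 − 5280/12000).
1 − 5280/12000 = 0.56; dN/dt = 0.34 × 5280 × 0.56 = 1005.3.

1010 rabbits per year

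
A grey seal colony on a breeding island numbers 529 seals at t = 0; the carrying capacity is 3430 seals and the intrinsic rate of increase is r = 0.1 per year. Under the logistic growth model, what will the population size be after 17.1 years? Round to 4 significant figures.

1722 seals

A = (K − N₀)/N₀ = (3430 − 529)/529 = 5.4839.
N(t) = K/(1 + A·e^(−rt)) = 3430/(1 + 5.4839×e^(−0.1×17.1)).
e^(−1.71) = 0.18087; denominator = 1 + 5.4839×0.18087 = 1.9919.
N = 3430/1.9919 = 1722.01.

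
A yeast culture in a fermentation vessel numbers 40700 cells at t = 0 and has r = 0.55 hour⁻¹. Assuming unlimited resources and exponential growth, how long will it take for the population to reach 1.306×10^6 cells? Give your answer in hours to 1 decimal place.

Set N₀·e^(rt) = 1.306×10^6: e^(0.55·t) = 1.306×10^6/40700 = 32.088.
0.55·t = ln(32.088) = 3.4685, so t = 3.4685/0.55 = 6.3064.

6.3 hours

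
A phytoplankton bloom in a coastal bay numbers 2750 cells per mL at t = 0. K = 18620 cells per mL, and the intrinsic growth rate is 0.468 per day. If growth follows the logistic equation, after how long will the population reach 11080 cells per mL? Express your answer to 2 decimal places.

4.57 days

A = (K − N₀)/N₀ = (18620 − 2750)/2750 = 5.7709.
Solve 18620/(1 + 5.7709·e^(−0.468t)) = 11080: 1 + 5.7709·e^(−0.468t) = 1.6805, so e^(−0.468t) = 0.11792.
−0.468·t = ln(0.11792) = -2.1377, so t = 2.1377/0.468 = 4.5678.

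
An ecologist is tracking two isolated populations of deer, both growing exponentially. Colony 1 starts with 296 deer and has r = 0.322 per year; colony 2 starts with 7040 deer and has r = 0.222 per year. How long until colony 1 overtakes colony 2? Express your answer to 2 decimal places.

31.69 years

Set 296·e^(0.322t) = 7040·e^(0.222t).
e^((0.322 − 0.222)t) = 7040/296 → e^(0.1·t) = 23.784.
0.1·t = ln(23.784) = 3.169, so t = 3.169/0.1 = 31.69.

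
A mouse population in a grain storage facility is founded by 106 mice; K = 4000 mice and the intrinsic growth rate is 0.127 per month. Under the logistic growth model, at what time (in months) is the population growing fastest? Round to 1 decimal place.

28.4 months

Logistic growth is fastest at N = K/2 = 2000.
A = (K − N₀)/N₀ = 36.736. Set K/(1 + A·e^(−rt)) = K/2 → A·e^(−rt) = 1.
e^(−0.127t) = 1/36.736 = 0.0272214, so t = ln(36.736)/0.127 = 3.6038/0.127 = 28.376.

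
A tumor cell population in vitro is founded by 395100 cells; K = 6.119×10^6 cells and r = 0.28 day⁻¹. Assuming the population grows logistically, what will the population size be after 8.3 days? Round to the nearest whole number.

2530575 cells

A = (K − N₀)/N₀ = (6.119×10^6 − 395100)/395100 = 14.487.
N(t) = K/(1 + A·e^(−rt)) = 6.119×10^6/(1 + 14.487×e^(−0.28×8.3)).
e^(−2.324) = 0.097881; denominator = 1 + 14.487×0.097881 = 2.418.
N = 6.119×10^6/2.418 = 2.530575×10^6.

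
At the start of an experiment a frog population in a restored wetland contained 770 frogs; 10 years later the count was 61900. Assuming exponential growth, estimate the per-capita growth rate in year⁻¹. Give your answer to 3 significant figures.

From N(t) = N₀·e^(rt): e^(r·10) = 61900/770 = 80.39.
r·10 = ln(80.39) = 4.3869, so r = 4.3869/10 = 0.43869.

0.439 per year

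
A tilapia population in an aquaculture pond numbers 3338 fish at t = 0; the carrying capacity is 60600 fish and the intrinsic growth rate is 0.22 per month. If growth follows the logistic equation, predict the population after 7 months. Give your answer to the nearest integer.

A = (K − N₀)/N₀ = (60600 − 3338)/3338 = 17.155.
N(t) = K/(1 + A·e^(−rt)) = 60600/(1 + 17.155×e^(−0.22×7)).
e^(−1.54) = 0.21438; denominator = 1 + 17.155×0.21438 = 4.6776.
N = 60600/4.6776 = 12955.3.

12955 fish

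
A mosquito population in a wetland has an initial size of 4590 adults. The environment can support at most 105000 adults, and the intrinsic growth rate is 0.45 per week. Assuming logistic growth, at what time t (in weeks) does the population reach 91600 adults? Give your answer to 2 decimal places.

A = (K − N₀)/N₀ = (105000 − 4590)/4590 = 21.876.
Solve 105000/(1 + 21.876·e^(−0.45t)) = 91600: 1 + 21.876·e^(−0.45t) = 1.1463, so e^(−0.45t) = 0.00668721.
−0.45·t = ln(0.00668721) = -5.0076, so t = 5.0076/0.45 = 11.128.

11.13 weeks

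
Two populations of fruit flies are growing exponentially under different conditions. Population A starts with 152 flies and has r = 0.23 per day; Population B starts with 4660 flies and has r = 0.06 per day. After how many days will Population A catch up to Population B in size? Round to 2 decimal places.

20.13 days

Set 152·e^(0.23t) = 4660·e^(0.06t).
e^((0.23 − 0.06)t) = 4660/152 → e^(0.17·t) = 30.658.
0.17·t = ln(30.658) = 3.4229, so t = 3.4229/0.17 = 20.135.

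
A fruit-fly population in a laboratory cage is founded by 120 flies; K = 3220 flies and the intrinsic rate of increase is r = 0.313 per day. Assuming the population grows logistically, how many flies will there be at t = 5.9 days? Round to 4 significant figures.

A = (K − N₀)/N₀ = (3220 − 120)/120 = 25.833.
N(t) = K/(1 + A·e^(−rt)) = 3220/(1 + 25.833×e^(−0.313×5.9)).
e^(−1.847) = 0.15776; denominator = 1 + 25.833×0.15776 = 5.0754.
N = 3220/5.0754 = 634.434.

634.4 flies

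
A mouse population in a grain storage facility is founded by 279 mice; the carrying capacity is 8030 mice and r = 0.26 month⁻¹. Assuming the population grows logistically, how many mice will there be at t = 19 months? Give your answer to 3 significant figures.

A = (K − N₀)/N₀ = (8030 − 279)/279 = 27.781.
N(t) = K/(1 + A·e^(−rt)) = 8030/(1 + 27.781×e^(−0.26×19)).
e^(−4.94) = 0.0071546; denominator = 1 + 27.781×0.0071546 = 1.1988.
N = 8030/1.1988 = 6698.56.

6700 mice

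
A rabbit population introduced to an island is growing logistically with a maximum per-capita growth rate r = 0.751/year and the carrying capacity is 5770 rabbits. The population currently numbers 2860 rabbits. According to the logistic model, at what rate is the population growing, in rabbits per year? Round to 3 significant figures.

1080 rabbits per year

dN/dt = rN(1 − N/K) = 0.751 × 2860 × (1 − 2860/5770).
1 − 2860/5770 = 0.50433; dN/dt = 0.751 × 2860 × 0.50433 = 1083.2.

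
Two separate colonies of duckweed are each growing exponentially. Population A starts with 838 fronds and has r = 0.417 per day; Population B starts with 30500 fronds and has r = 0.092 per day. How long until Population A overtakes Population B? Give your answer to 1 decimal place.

11.1 days

Set 838·e^(0.417t) = 30500·e^(0.092t).
e^((0.417 − 0.092)t) = 30500/838 → e^(0.325·t) = 36.396.
0.325·t = ln(36.396) = 3.5945, so t = 3.5945/0.325 = 11.06.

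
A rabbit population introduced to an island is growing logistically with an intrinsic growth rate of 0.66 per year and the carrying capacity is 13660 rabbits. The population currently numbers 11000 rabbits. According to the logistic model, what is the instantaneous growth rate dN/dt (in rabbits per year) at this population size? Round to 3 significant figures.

1410 rabbits per year

dN/dt = rN(1 − N/K) = 0.66 × 11000 × (1 − 11000/13660).
1 − 11000/13660 = 0.19473; dN/dt = 0.66 × 11000 × 0.19473 = 1413.7.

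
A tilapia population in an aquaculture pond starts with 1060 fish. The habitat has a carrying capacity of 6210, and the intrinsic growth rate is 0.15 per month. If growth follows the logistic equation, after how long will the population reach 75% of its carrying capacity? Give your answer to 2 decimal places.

A = (K − N₀)/N₀ = (6210 − 1060)/1060 = 4.8585.
Solve 6210/(1 + 4.8585·e^(−0.15t)) = 4657.5: 1 + 4.8585·e^(−0.15t) = 1.3333, so e^(−0.15t) = 0.0686084.
−0.15·t = ln(0.0686084) = -2.6793, so t = 2.6793/0.15 = 17.862.

17.86 months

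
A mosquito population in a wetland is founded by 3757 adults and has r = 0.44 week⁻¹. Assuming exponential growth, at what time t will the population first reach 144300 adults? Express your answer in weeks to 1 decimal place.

Set N₀·e^(rt) = 144300: e^(0.44·t) = 144300/3757 = 38.408.
0.44·t = ln(38.408) = 3.6483, so t = 3.6483/0.44 = 8.2915.

8.3 weeks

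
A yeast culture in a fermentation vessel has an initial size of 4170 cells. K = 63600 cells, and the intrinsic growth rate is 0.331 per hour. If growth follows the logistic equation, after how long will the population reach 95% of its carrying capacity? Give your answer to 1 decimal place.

16.9 hours

A = (K − N₀)/N₀ = (63600 − 4170)/4170 = 14.252.
Solve 63600/(1 + 14.252·e^(−0.331t)) = 60420: 1 + 14.252·e^(−0.331t) = 1.0526, so e^(−0.331t) = 0.00369298.
−0.331·t = ln(0.00369298) = -5.6013, so t = 5.6013/0.331 = 16.922.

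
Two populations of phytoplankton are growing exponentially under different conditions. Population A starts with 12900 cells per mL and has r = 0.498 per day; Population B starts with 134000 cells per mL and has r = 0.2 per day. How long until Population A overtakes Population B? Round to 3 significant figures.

Set 12900·e^(0.498t) = 134000·e^(0.2t).
e^((0.498 − 0.2)t) = 134000/12900 → e^(0.298·t) = 10.388.
0.298·t = ln(10.388) = 2.3406, so t = 2.3406/0.298 = 7.8544.

7.85 days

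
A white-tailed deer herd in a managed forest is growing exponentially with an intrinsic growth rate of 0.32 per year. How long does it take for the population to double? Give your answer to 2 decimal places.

Doubling time t_d = ln(2)/r = 0.6931/0.32 = 2.1661.

2.17 years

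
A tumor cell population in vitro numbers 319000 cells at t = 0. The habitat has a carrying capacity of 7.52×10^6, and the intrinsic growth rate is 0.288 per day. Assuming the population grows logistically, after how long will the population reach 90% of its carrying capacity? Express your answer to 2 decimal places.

A = (K − N₀)/N₀ = (7.52×10^6 − 319000)/319000 = 22.574.
Solve 7.52×10^6/(1 + 22.574·e^(−0.288t)) = 6.768×10^6: 1 + 22.574·e^(−0.288t) = 1.1111, so e^(−0.288t) = 0.00492216.
−0.288·t = ln(0.00492216) = -5.314, so t = 5.314/0.288 = 18.451.

18.45 days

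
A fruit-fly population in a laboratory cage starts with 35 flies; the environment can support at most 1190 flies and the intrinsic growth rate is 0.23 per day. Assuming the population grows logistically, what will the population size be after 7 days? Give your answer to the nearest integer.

A = (K − N₀)/N₀ = (1190 − 35)/35 = 33.
N(t) = K/(1 + A·e^(−rt)) = 1190/(1 + 33×e^(−0.23×7)).
e^(−1.61) = 0.19989; denominator = 1 + 33×0.19989 = 7.5963.
N = 1190/7.5963 = 156.655.

157 flies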